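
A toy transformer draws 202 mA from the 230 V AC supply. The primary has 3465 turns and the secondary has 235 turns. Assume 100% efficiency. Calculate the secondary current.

I_s ≈ 2.98 A

I_s/I_p = N_p/N_s, so I_s = 0.202 × 3465/235 = 2.98 A.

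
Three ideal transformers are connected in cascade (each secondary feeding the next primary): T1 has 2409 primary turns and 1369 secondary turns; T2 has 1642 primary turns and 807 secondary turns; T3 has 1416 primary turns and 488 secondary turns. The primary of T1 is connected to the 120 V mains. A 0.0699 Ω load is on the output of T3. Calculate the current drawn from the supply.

After T1: V = 120.00 × 1369/2409 = 68.194 V.
After T2: V = 68.194 × 807/1642 = 33.516 V.
After T3: V = 33.516 × 488/1416 = 11.551 V.
I_load = 11.551/0.0699 = 165.24 A, so P_out = 11.551 × 165.24 = 1908.7 W.
All ideal ⇒ P_in = P_out, so I_supply = 1908.7/120 = 15.9 A.

I_supply ≈ 15.9 A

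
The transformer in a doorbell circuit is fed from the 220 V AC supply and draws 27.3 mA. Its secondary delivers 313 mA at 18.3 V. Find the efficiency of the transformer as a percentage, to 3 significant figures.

η ≈ 95.4%

P_in = 220 × 0.0273 = 6.00600 W.
P_out = 18.3 × 0.313 = 5.72790 W.
η = P_out/P_in = 5.72790/6.00600 = 0.954.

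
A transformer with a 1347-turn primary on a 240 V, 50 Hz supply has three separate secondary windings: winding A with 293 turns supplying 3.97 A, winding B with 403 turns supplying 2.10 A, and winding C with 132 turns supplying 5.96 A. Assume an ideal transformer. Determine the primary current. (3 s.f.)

V_A = 240 × 293/1347 = 52.205 V; V_B = 240 × 403/1347 = 71.804 V; V_C = 240 × 132/1347 = 23.519 V.
P_out = V_A I_A + V_B I_B + V_C I_C = 52.205×3.97 + 71.804×2.10 + 23.519×5.96 = 207.25 + 150.79 + 140.17 = 498.21 W.
Ideal ⇒ P_in = P_out, so I_p = P_out/V_p = 498.21/240 = 2.08 A.

I_p ≈ 2.08 A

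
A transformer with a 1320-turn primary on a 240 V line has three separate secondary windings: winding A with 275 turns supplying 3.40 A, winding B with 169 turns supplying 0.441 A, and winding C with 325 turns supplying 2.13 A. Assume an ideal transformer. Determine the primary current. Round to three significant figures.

I_p ≈ 1.29 A

V_A = 240 × 275/1320 = 50.000 V; V_B = 240 × 169/1320 = 30.727 V; V_C = 240 × 325/1320 = 59.091 V.
P_out = V_A I_A + V_B I_B + V_C I_C = 50.000×3.40 + 30.727×0.441 + 59.091×2.13 = 170.00 + 13.551 + 125.86 = 309.41 W.
Ideal ⇒ P_in = P_out, so I_p = P_out/V_p = 309.41/240 = 1.29 A.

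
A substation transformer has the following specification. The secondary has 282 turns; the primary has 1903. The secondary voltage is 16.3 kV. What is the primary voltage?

V_p/V_s = N_p/N_s, so V_p = 16300 × 1903/282 = 110000 V.

V_p ≈ 110000 V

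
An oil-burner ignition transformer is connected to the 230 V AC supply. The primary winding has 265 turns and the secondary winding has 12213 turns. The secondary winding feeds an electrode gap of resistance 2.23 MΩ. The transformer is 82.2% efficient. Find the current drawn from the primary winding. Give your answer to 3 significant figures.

V_s = 230 × 12213/265 = 10600 V.
I_s = V_s/R = 10600/(2.23×10^6) = 0.0047533 A.
P_out = V_s I_s = 10600 × 0.0047533 = 50.385 W.
P_in = P_out/η = 50.385/0.822 = 61.296 W.
I_p = P_in/V_p = 61.296/230 = 0.267 A.

I_p ≈ 0.267 A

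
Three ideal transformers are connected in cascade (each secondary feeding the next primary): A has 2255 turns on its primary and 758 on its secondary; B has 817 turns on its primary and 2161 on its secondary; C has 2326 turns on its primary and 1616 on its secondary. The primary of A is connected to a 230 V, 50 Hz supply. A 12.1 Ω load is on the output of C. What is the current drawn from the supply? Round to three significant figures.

I_supply ≈ 7.25 A

Secondary of A: V = 230.00 × 758/2255 = 77.313 V.
Secondary of B: V = 77.313 × 2161/817 = 204.50 V.
Secondary of C: V = 204.50 × 1616/2326 = 142.07 V.
I_load = 142.07/12.1 = 11.742 A, so P_out = 142.07 × 11.742 = 1668.2 W.
All ideal ⇒ P_in = P_out, so I_supply = 1668.2/230 = 7.25 A.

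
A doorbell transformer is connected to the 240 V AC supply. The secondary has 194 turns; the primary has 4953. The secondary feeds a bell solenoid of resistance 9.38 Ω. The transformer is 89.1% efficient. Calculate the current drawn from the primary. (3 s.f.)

V_s = 240 × 194/4953 = 9.4004 V.
I_s = V_s/R = 9.4004/9.38 = 1.0022 A.
P_out = V_s I_s = 9.4004 × 1.0022 = 9.4208 W.
P_in = P_out/η = 9.4208/0.891 = 10.573 W.
I_p = P_in/V_p = 10.573/240 = 0.0441 A.

I_p ≈ 0.0441 A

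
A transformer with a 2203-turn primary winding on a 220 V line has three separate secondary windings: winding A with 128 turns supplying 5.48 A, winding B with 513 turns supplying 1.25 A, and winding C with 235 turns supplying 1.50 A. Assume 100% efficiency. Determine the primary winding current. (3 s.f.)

I_p ≈ 0.769 A

V_A = 220 × 128/2203 = 12.783 V; V_B = 220 × 513/2203 = 51.230 V; V_C = 220 × 235/2203 = 23.468 V.
P_out = V_A I_A + V_B I_B + V_C I_C = 12.783×5.48 + 51.230×1.25 + 23.468×1.50 = 70.048 + 64.038 + 35.202 = 169.29 W.
Ideal ⇒ P_in = P_out, so I_p = P_out/V_p = 169.29/220 = 0.769 A.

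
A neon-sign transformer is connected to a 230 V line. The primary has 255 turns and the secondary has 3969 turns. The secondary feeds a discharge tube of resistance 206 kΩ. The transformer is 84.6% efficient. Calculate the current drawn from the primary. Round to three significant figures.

I_p ≈ 0.320 A

V_s = 230 × 3969/255 = 3579.9 V.
I_s = V_s/R = 3579.9/206000 = 0.017378 A.
P_out = V_s I_s = 3579.9 × 0.017378 = 62.211 W.
P_in = P_out/η = 62.211/0.846 = 73.536 W.
I_p = P_in/V_p = 73.536/230 = 0.320 A.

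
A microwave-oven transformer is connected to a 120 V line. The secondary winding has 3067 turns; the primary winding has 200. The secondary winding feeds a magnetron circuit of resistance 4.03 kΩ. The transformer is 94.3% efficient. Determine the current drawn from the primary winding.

V_s = 120 × 3067/200 = 1840.2 V.
I_s = V_s/R = 1840.2/4030 = 0.45663 A.
P_out = V_s I_s = 1840.2 × 0.45663 = 840.28 W.
P_in = P_out/η = 840.28/0.943 = 891.07 W.
I_p = P_in/V_p = 891.07/120 = 7.43 A.

I_p ≈ 7.43 A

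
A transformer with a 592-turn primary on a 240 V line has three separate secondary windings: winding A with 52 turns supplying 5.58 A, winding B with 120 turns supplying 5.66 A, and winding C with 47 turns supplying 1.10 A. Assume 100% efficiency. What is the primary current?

V_A = 240 × 52/592 = 21.081 V; V_B = 240 × 120/592 = 48.649 V; V_C = 240 × 47/592 = 19.054 V.
P_out = V_A I_A + V_B I_B + V_C I_C = 21.081×5.58 + 48.649×5.66 + 19.054×1.10 = 117.63 + 275.35 + 20.959 = 413.94 W.
Ideal ⇒ P_in = P_out, so I_p = P_out/V_p = 413.94/240 = 1.72 A.

I_p ≈ 1.72 A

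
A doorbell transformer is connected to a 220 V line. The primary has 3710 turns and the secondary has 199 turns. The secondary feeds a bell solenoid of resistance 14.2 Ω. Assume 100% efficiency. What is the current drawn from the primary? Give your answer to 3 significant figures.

V_s = V_p × N_s/N_p = 220 × 199/3710 = 11.801 V.
I_s = V_s/R = 11.801/14.2 = 0.83102 A.
For an ideal transformer I_p N_p = I_s N_s, so I_p = 0.83102 × 199/3710 = 0.0446 A.

I_p ≈ 0.0446 A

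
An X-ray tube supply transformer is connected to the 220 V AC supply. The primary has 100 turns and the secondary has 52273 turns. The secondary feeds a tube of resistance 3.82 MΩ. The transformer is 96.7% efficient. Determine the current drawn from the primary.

I_p ≈ 16.3 A

V_s = 220 × 52273/100 = 115000 V.
I_s = V_s/R = 115000/(3.82×10^6) = 0.030105 A.
P_out = V_s I_s = 115000 × 0.030105 = 3462.1 W.
P_in = P_out/η = 3462.1/0.967 = 3580.2 W.
I_p = P_in/V_p = 3580.2/220 = 16.3 A.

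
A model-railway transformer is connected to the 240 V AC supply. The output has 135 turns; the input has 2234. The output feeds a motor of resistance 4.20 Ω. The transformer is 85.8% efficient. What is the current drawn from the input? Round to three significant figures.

V_out = 240 × 135/2234 = 14.503 V.
I_out = V_out/R = 14.503/4.20 = 3.4531 A.
P_out = V_out I_out = 14.503 × 3.4531 = 50.081 W.
P_in = P_out/η = 50.081/0.858 = 58.370 W.
I_in = P_in/V_in = 58.370/240 = 0.243 A.

I_in ≈ 0.243 A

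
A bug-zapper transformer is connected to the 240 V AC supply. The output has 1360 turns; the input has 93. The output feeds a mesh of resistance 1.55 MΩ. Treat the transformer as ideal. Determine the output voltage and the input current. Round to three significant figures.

V_out ≈ 3510 V, I_in ≈ 0.0331 A

V_out = V_in × N_out/N_in = 240 × 1360/93 = 3509.7 V.
I_out = V_out/R = 3509.7/(1.55×10^6) = 0.0022643 A.
I_in = I_out × N_out/N_in = 0.0022643 × 1360/93 = 0.0331 A.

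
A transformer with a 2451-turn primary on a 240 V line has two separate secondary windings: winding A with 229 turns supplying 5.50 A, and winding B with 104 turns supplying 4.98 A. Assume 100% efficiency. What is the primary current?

V_A = 240 × 229/2451 = 22.424 V; V_B = 240 × 104/2451 = 10.184 V.
P_out = V_A I_A + V_B I_B = 22.424×5.50 + 10.184×4.98 = 123.33 + 50.714 = 174.04 W.
Ideal ⇒ P_in = P_out, so I_p = P_out/V_p = 174.04/240 = 0.725 A.

I_p ≈ 0.725 A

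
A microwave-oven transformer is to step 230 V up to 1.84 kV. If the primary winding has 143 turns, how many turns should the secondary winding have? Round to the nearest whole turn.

N_s/N_p = V_s/V_p, so N_s = 143 × 1840/230 = 1144.0 ≈ 1144 turns.

N_s = 1144 turns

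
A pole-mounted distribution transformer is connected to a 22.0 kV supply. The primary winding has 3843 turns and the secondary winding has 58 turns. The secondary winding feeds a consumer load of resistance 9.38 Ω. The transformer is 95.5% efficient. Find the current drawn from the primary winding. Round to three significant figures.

V_s = 22000 × 58/3843 = 332.03 V.
I_s = V_s/R = 332.03/9.38 = 35.398 A.
P_out = V_s I_s = 332.03 × 35.398 = 11753 W.
P_in = P_out/η = 11753/0.955 = 12307 W.
I_p = P_in/V_p = 12307/22000 = 0.559 A.

I_p ≈ 0.559 A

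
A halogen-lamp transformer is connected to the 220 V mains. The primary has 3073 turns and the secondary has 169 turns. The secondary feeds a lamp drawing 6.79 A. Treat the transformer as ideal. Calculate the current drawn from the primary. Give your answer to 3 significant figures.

I_p ≈ 0.373 A

For an ideal transformer I_p N_p = I_s N_s, so I_p = 6.79 × 169/3073 = 0.373 A.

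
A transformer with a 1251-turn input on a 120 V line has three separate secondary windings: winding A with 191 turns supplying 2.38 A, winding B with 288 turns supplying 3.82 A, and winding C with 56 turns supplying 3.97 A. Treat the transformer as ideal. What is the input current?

V_A = 120 × 191/1251 = 18.321 V; V_B = 120 × 288/1251 = 27.626 V; V_C = 120 × 56/1251 = 5.3717 V.
P_out = V_A I_A + V_B I_B + V_C I_C = 18.321×2.38 + 27.626×3.82 + 5.3717×3.97 = 43.605 + 105.53 + 21.326 = 170.46 W.
Ideal ⇒ P_in = P_out, so I_in = P_out/V_in = 170.46/120 = 1.42 A.

I_in ≈ 1.42 A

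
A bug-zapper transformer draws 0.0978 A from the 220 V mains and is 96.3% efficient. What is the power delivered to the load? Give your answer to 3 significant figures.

P_in = V_p I_p = 220 × 0.0978 = 21.516 W.
P_out = η P_in = 0.963 × 21.516 = 20.7 W.

P_out ≈ 20.7 W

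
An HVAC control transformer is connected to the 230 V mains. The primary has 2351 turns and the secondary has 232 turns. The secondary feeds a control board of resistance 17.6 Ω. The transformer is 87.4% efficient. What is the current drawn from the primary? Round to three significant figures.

I_p ≈ 0.146 A

V_s = 230 × 232/2351 = 22.697 V.
I_s = V_s/R = 22.697/17.6 = 1.2896 A.
P_out = V_s I_s = 22.697 × 1.2896 = 29.269 W.
P_in = P_out/η = 29.269/0.874 = 33.489 W.
I_p = P_in/V_p = 33.489/230 = 0.146 A.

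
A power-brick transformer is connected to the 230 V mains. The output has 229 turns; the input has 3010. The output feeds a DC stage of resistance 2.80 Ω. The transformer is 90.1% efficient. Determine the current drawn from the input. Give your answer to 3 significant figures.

I_in ≈ 0.528 A

V_out = 230 × 229/3010 = 17.498 V.
I_out = V_out/R = 17.498/2.80 = 6.2494 A.
P_out = V_out I_out = 17.498 × 6.2494 = 109.35 W.
P_in = P_out/η = 109.35/0.901 = 121.37 W.
I_in = P_in/V_in = 121.37/230 = 0.528 A.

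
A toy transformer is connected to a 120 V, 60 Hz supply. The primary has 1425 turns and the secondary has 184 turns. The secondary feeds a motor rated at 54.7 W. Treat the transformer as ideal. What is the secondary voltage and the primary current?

V_s = V_p × N_s/N_p = 120 × 184/1425 = 15.495 V.
I_s = P/V_s = 54.7/15.495 = 3.5302 A.
I_p = I_s × N_s/N_p = 3.5302 × 184/1425 = 0.456 A.

V_s ≈ 15.5 V, I_p ≈ 0.456 A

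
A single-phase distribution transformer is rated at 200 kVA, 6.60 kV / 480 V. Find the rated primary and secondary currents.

I_p = S/V_p = 200000/6600 = 30.3 A.
I_s = S/V_s = 200000/480 = 417 A.

I_p ≈ 30.3 A, I_s ≈ 417 A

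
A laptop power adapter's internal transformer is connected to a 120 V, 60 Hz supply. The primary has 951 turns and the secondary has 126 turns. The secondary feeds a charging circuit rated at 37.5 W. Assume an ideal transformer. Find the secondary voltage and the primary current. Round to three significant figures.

V_s ≈ 15.9 V, I_p ≈ 0.312 A

V_s = V_p × N_s/N_p = 120 × 126/951 = 15.899 V.
I_s = P/V_s = 37.5/15.899 = 2.3586 A.
I_p = I_s × N_s/N_p = 2.3586 × 126/951 = 0.312 A.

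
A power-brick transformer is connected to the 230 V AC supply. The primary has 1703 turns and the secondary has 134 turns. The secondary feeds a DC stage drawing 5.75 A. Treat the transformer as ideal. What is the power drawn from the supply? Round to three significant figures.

I_p = I_s × N_s/N_p = 5.75 × 134/1703 = 0.45244 A.
P = V_p I_p = 230 × 0.45244 = 104 W.

P ≈ 104 W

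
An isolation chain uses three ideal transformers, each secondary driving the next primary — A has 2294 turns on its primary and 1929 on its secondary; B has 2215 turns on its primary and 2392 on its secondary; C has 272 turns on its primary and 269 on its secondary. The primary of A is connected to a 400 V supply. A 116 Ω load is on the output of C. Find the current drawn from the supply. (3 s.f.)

I_supply ≈ 2.78 A

Secondary of A: V = 400.00 × 1929/2294 = 336.36 V.
Secondary of B: V = 336.36 × 2392/2215 = 363.23 V.
Secondary of C: V = 363.23 × 269/272 = 359.23 V.
I_load = 359.23/116 = 3.0968 A, so P_out = 359.23 × 3.0968 = 1112.5 W.
All ideal ⇒ P_in = P_out, so I_supply = 1112.5/400 = 2.78 A.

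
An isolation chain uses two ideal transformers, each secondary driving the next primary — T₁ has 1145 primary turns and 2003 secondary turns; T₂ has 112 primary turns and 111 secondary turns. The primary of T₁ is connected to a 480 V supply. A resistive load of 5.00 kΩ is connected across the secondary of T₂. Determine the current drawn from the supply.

After T₁: V = 480.00 × 2003/1145 = 839.69 V.
After T₂: V = 839.69 × 111/112 = 832.19 V.
I_load = 832.19/5000 = 0.16644 A, so P_out = 832.19 × 0.16644 = 138.51 W.
All ideal ⇒ P_in = P_out, so I_supply = 138.51/480 = 0.289 A.

I_supply ≈ 0.289 A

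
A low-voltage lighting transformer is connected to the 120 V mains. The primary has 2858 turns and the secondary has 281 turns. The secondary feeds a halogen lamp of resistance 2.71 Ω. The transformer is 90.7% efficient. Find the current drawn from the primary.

V_s = 120 × 281/2858 = 11.798 V.
I_s = V_s/R = 11.798/2.71 = 4.3537 A.
P_out = V_s I_s = 11.798 × 4.3537 = 51.367 W.
P_in = P_out/η = 51.367/0.907 = 56.634 W.
I_p = P_in/V_p = 56.634/120 = 0.472 A.

I_p ≈ 0.472 A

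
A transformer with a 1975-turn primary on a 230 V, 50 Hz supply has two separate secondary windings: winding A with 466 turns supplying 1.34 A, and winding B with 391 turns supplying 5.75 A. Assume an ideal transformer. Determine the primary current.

V_A = 230 × 466/1975 = 54.268 V; V_B = 230 × 391/1975 = 45.534 V.
P_out = V_A I_A + V_B I_B = 54.268×1.34 + 45.534×5.75 = 72.720 + 261.82 = 334.54 W.
Ideal ⇒ P_in = P_out, so I_p = P_out/V_p = 334.54/230 = 1.45 A.

I_p ≈ 1.45 A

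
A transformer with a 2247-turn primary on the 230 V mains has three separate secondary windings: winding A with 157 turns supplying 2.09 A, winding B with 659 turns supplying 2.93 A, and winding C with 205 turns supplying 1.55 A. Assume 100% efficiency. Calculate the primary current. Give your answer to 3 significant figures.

I_p ≈ 1.15 A

V_A = 230 × 157/2247 = 16.070 V; V_B = 230 × 659/2247 = 67.454 V; V_C = 230 × 205/2247 = 20.984 V.
P_out = V_A I_A + V_B I_B + V_C I_C = 16.070×2.09 + 67.454×2.93 + 20.984×1.55 = 33.587 + 197.64 + 32.524 = 263.75 W.
Ideal ⇒ P_in = P_out, so I_p = P_out/V_p = 263.75/230 = 1.15 A.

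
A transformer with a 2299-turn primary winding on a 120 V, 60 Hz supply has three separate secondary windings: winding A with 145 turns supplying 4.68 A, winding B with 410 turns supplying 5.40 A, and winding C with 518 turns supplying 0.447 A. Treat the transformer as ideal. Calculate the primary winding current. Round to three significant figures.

I_p ≈ 1.36 A

V_A = 120 × 145/2299 = 7.5685 V; V_B = 120 × 410/2299 = 21.401 V; V_C = 120 × 518/2299 = 27.038 V.
P_out = V_A I_A + V_B I_B + V_C I_C = 7.5685×4.68 + 21.401×5.40 + 27.038×0.447 = 35.421 + 115.56 + 12.086 = 163.07 W.
Ideal ⇒ P_in = P_out, so I_p = P_out/V_p = 163.07/120 = 1.36 A.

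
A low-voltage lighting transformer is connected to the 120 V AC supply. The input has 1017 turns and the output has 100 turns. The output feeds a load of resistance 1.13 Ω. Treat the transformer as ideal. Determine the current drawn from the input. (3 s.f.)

I_in ≈ 1.03 A

V_out = V_in × N_out/N_in = 120 × 100/1017 = 11.799 V.
I_out = V_out/R = 11.799/1.13 = 10.442 A.
For an ideal transformer I_in N_in = I_out N_out, so I_in = 10.442 × 100/1017 = 1.03 A.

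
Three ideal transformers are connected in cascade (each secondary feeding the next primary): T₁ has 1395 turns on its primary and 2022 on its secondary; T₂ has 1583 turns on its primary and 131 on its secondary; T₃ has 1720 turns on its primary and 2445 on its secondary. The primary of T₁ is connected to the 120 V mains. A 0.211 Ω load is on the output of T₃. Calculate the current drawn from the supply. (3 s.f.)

Secondary of T₁: V = 120.00 × 2022/1395 = 173.94 V.
Secondary of T₂: V = 173.94 × 131/1583 = 14.394 V.
Secondary of T₃: V = 14.394 × 2445/1720 = 20.461 V.
I_load = 20.461/0.211 = 96.972 A, so P_out = 20.461 × 96.972 = 1984.2 W.
All ideal ⇒ P_in = P_out, so I_supply = 1984.2/120 = 16.5 A.

I_supply ≈ 16.5 A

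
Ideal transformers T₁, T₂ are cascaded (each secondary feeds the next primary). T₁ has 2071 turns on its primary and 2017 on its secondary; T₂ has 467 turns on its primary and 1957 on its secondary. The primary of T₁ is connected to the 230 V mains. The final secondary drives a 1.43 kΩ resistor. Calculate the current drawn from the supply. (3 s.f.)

I_supply ≈ 2.68 A

Secondary of T₁: V = 230.00 × 2017/2071 = 224.00 V.
Secondary of T₂: V = 224.00 × 1957/467 = 938.70 V.
I_load = 938.70/1430 = 0.65643 A, so P_out = 938.70 × 0.65643 = 616.20 W.
All ideal ⇒ P_in = P_out, so I_supply = 616.20/230 = 2.68 A.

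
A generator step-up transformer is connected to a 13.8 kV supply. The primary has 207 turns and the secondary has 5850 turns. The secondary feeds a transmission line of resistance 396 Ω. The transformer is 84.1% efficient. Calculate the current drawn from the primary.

V_s = 13800 × 5850/207 = 390000 V.
I_s = V_s/R = 390000/396 = 984.85 A.
P_out = V_s I_s = 390000 × 984.85 = 3.8409×10^8 W.
P_in = P_out/η = 3.8409×10^8/0.841 = 4.5671×10^8 W.
I_p = P_in/V_p = 4.5671×10^8/13800 = 33100 A.

I_p ≈ 33100 A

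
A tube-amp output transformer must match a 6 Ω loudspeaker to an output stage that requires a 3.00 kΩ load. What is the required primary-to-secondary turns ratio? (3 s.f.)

N_p/N_s ≈ 22.4

Z_p/Z_s = (N_p/N_s)², so N_p/N_s = √(3000/6) = √500 = 22.4.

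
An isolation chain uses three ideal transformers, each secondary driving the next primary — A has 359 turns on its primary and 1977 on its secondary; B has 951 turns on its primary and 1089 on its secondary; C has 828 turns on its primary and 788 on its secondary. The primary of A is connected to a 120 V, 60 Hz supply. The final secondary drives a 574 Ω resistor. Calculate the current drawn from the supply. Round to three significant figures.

I_supply ≈ 7.53 A

Secondary of A: V = 120.00 × 1977/359 = 660.84 V.
Secondary of B: V = 660.84 × 1089/951 = 756.73 V.
Secondary of C: V = 756.73 × 788/828 = 720.17 V.
I_load = 720.17/574 = 1.2547 A, so P_out = 720.17 × 1.2547 = 903.57 W.
All ideal ⇒ P_in = P_out, so I_supply = 903.57/120 = 7.53 A.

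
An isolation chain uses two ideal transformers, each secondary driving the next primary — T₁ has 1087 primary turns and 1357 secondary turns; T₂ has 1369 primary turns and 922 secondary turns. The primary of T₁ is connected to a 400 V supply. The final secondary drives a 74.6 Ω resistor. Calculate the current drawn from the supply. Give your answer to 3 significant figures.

I_supply ≈ 3.79 A

Secondary of T₁: V = 400.00 × 1357/1087 = 499.36 V.
Secondary of T₂: V = 499.36 × 922/1369 = 336.31 V.
I_load = 336.31/74.6 = 4.5082 A, so P_out = 336.31 × 4.5082 = 1516.1 W.
All ideal ⇒ P_in = P_out, so I_supply = 1516.1/400 = 3.79 A.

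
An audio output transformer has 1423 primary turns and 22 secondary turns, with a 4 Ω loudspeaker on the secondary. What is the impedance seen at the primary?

Z_p ≈ 16700 Ω

Z_p = (N_p/N_s)² × Z_s = (1423/22)² × 4 = 16700 Ω.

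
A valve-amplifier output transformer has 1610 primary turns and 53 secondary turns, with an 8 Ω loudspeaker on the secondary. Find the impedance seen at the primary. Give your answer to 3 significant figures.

Z_p = (N_p/N_s)² × Z_s = (1610/53)² × 8 = 7380 Ω.

Z_p ≈ 7380 Ω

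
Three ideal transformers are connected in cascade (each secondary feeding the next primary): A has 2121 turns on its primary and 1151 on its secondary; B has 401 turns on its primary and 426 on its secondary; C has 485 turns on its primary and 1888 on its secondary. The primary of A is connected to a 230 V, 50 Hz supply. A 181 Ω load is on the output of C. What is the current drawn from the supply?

Secondary of A: V = 230.00 × 1151/2121 = 124.81 V.
Secondary of B: V = 124.81 × 426/401 = 132.60 V.
Secondary of C: V = 132.60 × 1888/485 = 516.16 V.
I_load = 516.16/181 = 2.8517 A, so P_out = 516.16 × 2.8517 = 1472.0 W.
All ideal ⇒ P_in = P_out, so I_supply = 1472.0/230 = 6.40 A.

I_supply ≈ 6.40 A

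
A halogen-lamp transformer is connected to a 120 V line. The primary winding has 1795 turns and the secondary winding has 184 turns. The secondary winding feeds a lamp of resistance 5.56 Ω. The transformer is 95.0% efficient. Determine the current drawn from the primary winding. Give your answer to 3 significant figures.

V_s = 120 × 184/1795 = 12.301 V.
I_s = V_s/R = 12.301/5.56 = 2.2124 A.
P_out = V_s I_s = 12.301 × 2.2124 = 27.214 W.
P_in = P_out/η = 27.214/0.950 = 28.646 W.
I_p = P_in/V_p = 28.646/120 = 0.239 A.

I_p ≈ 0.239 A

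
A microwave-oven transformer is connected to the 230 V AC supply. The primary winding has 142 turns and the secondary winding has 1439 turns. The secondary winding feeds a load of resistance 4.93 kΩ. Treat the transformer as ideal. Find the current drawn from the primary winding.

I_p ≈ 4.79 A

V_s = V_p × N_s/N_p = 230 × 1439/142 = 2330.8 V.
I_s = V_s/R = 2330.8/4930 = 0.47277 A.
For an ideal transformer I_p N_p = I_s N_s, so I_p = 0.47277 × 1439/142 = 4.79 A.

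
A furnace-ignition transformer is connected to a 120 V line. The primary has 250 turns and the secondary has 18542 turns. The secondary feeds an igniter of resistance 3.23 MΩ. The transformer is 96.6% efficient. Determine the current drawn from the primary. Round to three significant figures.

I_p ≈ 0.212 A

V_s = 120 × 18542/250 = 8900.2 V.
I_s = V_s/R = 8900.2/(3.23×10^6) = 0.0027555 A.
P_out = V_s I_s = 8900.2 × 0.0027555 = 24.524 W.
P_in = P_out/η = 24.524/0.966 = 25.387 W.
I_p = P_in/V_p = 25.387/120 = 0.212 A.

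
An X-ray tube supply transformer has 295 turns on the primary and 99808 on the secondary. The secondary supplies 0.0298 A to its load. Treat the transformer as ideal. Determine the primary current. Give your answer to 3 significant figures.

I_p ≈ 10.1 A

For an ideal transformer I_p/I_s = N_s/N_p, so I_p = 0.0298 × 99808/295 = 10.1 A.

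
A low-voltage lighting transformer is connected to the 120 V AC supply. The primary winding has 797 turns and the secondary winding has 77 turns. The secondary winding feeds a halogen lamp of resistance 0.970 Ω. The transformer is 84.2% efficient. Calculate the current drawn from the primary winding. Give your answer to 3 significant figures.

V_s = 120 × 77/797 = 11.593 V.
I_s = V_s/R = 11.593/0.970 = 11.952 A.
P_out = V_s I_s = 11.593 × 11.952 = 138.57 W.
P_in = P_out/η = 138.57/0.842 = 164.57 W.
I_p = P_in/V_p = 164.57/120 = 1.37 A.

I_p ≈ 1.37 A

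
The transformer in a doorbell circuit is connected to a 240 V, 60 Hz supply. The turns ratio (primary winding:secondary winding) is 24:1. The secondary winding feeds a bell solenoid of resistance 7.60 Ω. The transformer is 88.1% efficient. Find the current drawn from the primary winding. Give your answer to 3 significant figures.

I_p ≈ 0.0622 A

V_s = 240 × 1/24 = 10.000 V.
I_s = V_s/R = 10.000/7.60 = 1.3158 A.
P_out = V_s I_s = 10.000 × 1.3158 = 13.158 W.
P_in = P_out/η = 13.158/0.881 = 14.935 W.
I_p = P_in/V_p = 14.935/240 = 0.0622 A.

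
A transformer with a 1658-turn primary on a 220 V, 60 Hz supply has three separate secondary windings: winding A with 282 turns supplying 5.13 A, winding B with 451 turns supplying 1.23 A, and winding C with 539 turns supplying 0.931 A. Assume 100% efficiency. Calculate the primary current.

V_A = 220 × 282/1658 = 37.419 V; V_B = 220 × 451/1658 = 59.843 V; V_C = 220 × 539/1658 = 71.520 V.
P_out = V_A I_A + V_B I_B + V_C I_C = 37.419×5.13 + 59.843×1.23 + 71.520×0.931 = 191.96 + 73.607 + 66.585 = 332.15 W.
Ideal ⇒ P_in = P_out, so I_p = P_out/V_p = 332.15/220 = 1.51 A.

I_p ≈ 1.51 A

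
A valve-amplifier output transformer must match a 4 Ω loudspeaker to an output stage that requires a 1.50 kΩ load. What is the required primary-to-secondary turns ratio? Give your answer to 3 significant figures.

Z_p/Z_s = (N_p/N_s)², so N_p/N_s = √(1500/4) = √375 = 19.4.

N_p/N_s ≈ 19.4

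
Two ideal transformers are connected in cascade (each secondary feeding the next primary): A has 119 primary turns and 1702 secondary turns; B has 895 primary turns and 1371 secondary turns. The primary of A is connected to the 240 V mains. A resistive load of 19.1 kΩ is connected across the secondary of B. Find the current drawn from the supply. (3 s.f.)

I_supply ≈ 6.03 A

After A: V = 240.00 × 1702/119 = 3432.6 V.
After B: V = 3432.6 × 1371/895 = 5258.2 V.
I_load = 5258.2/19100 = 0.27530 A, so P_out = 5258.2 × 0.27530 = 1447.6 W.
All ideal ⇒ P_in = P_out, so I_supply = 1447.6/240 = 6.03 A.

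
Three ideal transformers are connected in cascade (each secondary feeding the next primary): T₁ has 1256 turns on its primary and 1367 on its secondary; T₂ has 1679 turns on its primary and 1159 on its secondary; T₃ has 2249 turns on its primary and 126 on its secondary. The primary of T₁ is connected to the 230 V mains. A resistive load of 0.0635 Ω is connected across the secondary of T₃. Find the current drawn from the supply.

I_supply ≈ 6.42 A

After T₁: V = 230.00 × 1367/1256 = 250.33 V.
After T₂: V = 250.33 × 1159/1679 = 172.80 V.
After T₃: V = 172.80 × 126/2249 = 9.6810 V.
I_load = 9.6810/0.0635 = 152.46 A, so P_out = 9.6810 × 152.46 = 1475.9 W.
All ideal ⇒ P_in = P_out, so I_supply = 1475.9/230 = 6.42 A.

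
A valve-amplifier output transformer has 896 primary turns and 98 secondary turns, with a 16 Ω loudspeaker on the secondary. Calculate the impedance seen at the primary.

Z_p = (N_p/N_s)² × Z_s = (896/98)² × 16 = 1340 Ω.

Z_p ≈ 1340 Ω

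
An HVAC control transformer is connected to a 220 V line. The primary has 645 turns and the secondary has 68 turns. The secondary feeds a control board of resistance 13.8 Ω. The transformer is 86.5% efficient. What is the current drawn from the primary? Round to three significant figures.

I_p ≈ 0.205 A

V_s = 220 × 68/645 = 23.194 V.
I_s = V_s/R = 23.194/13.8 = 1.6807 A.
P_out = V_s I_s = 23.194 × 1.6807 = 38.982 W.
P_in = P_out/η = 38.982/0.865 = 45.066 W.
I_p = P_in/V_p = 45.066/220 = 0.205 A.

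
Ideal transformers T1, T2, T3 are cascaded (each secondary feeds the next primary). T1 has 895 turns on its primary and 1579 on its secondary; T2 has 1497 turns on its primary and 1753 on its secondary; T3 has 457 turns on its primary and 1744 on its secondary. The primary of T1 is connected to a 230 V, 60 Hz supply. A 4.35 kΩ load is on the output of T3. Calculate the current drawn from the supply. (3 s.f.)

I_supply ≈ 3.29 A

Secondary of T1: V = 230.00 × 1579/895 = 405.78 V.
Secondary of T2: V = 405.78 × 1753/1497 = 475.17 V.
Secondary of T3: V = 475.17 × 1744/457 = 1813.3 V.
I_load = 1813.3/4350 = 0.41686 A, so P_out = 1813.3 × 0.41686 = 755.90 W.
All ideal ⇒ P_in = P_out, so I_supply = 755.90/230 = 3.29 A.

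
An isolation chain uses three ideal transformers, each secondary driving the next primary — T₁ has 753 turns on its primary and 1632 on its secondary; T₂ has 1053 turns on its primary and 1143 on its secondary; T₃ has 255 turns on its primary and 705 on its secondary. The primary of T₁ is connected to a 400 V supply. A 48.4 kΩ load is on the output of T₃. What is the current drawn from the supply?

Secondary of T₁: V = 400.00 × 1632/753 = 866.93 V.
Secondary of T₂: V = 866.93 × 1143/1053 = 941.03 V.
Secondary of T₃: V = 941.03 × 705/255 = 2601.7 V.
I_load = 2601.7/48400 = 0.053753 A, so P_out = 2601.7 × 0.053753 = 139.85 W.
All ideal ⇒ P_in = P_out, so I_supply = 139.85/400 = 0.350 A.

I_supply ≈ 0.350 A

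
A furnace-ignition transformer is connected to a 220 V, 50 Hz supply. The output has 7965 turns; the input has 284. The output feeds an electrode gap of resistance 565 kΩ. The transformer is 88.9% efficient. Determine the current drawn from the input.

I_in ≈ 0.345 A

V_out = 220 × 7965/284 = 6170.1 V.
I_out = V_out/R = 6170.1/565000 = 0.010920 A.
P_out = V_out I_out = 6170.1 × 0.010920 = 67.380 W.
P_in = P_out/η = 67.380/0.889 = 75.793 W.
I_in = P_in/V_in = 75.793/220 = 0.345 A.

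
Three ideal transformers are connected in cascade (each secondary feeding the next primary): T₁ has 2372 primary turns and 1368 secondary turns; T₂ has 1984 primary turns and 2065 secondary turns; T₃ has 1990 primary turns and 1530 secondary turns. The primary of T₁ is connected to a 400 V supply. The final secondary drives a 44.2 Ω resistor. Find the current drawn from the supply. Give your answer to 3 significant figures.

Secondary of T₁: V = 400.00 × 1368/2372 = 230.69 V.
Secondary of T₂: V = 230.69 × 2065/1984 = 240.11 V.
Secondary of T₃: V = 240.11 × 1530/1990 = 184.61 V.
I_load = 184.61/44.2 = 4.1766 A, so P_out = 184.61 × 4.1766 = 771.03 W.
All ideal ⇒ P_in = P_out, so I_supply = 771.03/400 = 1.93 A.

I_supply ≈ 1.93 A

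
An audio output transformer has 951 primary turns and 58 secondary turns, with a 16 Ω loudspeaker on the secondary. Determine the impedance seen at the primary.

Z_p ≈ 4300 Ω

Z_p = (N_p/N_s)² × Z_s = (951/58)² × 16 = 4300 Ω.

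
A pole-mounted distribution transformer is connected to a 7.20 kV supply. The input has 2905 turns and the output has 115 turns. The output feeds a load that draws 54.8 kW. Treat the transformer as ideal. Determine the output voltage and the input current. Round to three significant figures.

V_out = V_in × N_out/N_in = 7200 × 115/2905 = 285.03 V.
I_out = P/V_out = 54800/285.03 = 192.26 A.
I_in = I_out × N_out/N_in = 192.26 × 115/2905 = 7.61 A.

V_out ≈ 285 V, I_in ≈ 7.61 A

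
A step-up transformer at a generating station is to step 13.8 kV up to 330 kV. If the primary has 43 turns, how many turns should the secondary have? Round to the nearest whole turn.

N_s/N_p = V_s/V_p, so N_s = 43 × 330000/13800 = 1028.3 ≈ 1028 turns.

N_s = 1028 turns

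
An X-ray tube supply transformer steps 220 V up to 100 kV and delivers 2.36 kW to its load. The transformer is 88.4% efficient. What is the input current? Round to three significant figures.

P_in = P_out/η = 2360/0.884 = 2669.7 W.
I_in = P_in/V_in = 2669.7/220 = 12.1 A.

I_in ≈ 12.1 A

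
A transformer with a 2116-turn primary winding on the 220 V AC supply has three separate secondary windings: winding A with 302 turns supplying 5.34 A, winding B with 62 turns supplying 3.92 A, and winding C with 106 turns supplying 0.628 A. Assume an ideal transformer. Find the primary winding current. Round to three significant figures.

I_p ≈ 0.908 A

V_A = 220 × 302/2116 = 31.399 V; V_B = 220 × 62/2116 = 6.4461 V; V_C = 220 × 106/2116 = 11.021 V.
P_out = V_A I_A + V_B I_B + V_C I_C = 31.399×5.34 + 6.4461×3.92 + 11.021×0.628 = 167.67 + 25.269 + 6.9211 = 199.86 W.
Ideal ⇒ P_in = P_out, so I_p = P_out/V_p = 199.86/220 = 0.908 A.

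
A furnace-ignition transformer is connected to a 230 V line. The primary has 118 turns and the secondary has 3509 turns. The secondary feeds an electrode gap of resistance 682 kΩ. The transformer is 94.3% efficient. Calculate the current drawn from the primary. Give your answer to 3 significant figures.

V_s = 230 × 3509/118 = 6839.6 V.
I_s = V_s/R = 6839.6/682000 = 0.010029 A.
P_out = V_s I_s = 6839.6 × 0.010029 = 68.592 W.
P_in = P_out/η = 68.592/0.943 = 72.738 W.
I_p = P_in/V_p = 72.738/230 = 0.316 A.

I_p ≈ 0.316 A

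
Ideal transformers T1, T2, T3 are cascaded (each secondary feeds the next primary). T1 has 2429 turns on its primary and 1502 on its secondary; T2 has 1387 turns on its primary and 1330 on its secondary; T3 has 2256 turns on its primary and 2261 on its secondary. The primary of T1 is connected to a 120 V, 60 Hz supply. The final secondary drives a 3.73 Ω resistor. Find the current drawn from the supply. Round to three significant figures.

Secondary of T1: V = 120.00 × 1502/2429 = 74.203 V.
Secondary of T2: V = 74.203 × 1330/1387 = 71.154 V.
Secondary of T3: V = 71.154 × 2261/2256 = 71.312 V.
I_load = 71.312/3.73 = 19.118 A, so P_out = 71.312 × 19.118 = 1363.4 W.
All ideal ⇒ P_in = P_out, so I_supply = 1363.4/120 = 11.4 A.

I_supply ≈ 11.4 A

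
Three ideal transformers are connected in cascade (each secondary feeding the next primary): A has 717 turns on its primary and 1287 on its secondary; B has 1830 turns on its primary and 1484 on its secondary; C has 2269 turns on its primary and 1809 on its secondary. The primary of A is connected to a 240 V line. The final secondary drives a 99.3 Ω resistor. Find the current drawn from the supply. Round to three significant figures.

After A: V = 240.00 × 1287/717 = 430.79 V.
After B: V = 430.79 × 1484/1830 = 349.34 V.
After C: V = 349.34 × 1809/2269 = 278.52 V.
I_load = 278.52/99.3 = 2.8048 A, so P_out = 278.52 × 2.8048 = 781.21 W.
All ideal ⇒ P_in = P_out, so I_supply = 781.21/240 = 3.26 A.

I_supply ≈ 3.26 A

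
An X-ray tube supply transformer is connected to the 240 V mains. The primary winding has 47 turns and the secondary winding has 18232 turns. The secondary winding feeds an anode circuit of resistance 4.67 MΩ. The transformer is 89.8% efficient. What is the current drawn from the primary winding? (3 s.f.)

I_p ≈ 8.61 A

V_s = 240 × 18232/47 = 93100 V.
I_s = V_s/R = 93100/(4.67×10^6) = 0.019936 A.
P_out = V_s I_s = 93100 × 0.019936 = 1856.0 W.
P_in = P_out/η = 1856.0/0.898 = 2066.8 W.
I_p = P_in/V_p = 2066.8/240 = 8.61 A.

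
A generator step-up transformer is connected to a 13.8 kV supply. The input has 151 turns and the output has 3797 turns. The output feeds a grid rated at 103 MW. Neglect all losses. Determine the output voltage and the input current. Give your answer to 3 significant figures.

V_out = V_in × N_out/N_in = 13800 × 3797/151 = 347010 V.
I_out = P/V_out = 1.03×10^8/347010 = 296.82 A.
I_in = I_out × N_out/N_in = 296.82 × 3797/151 = 7460 A.

V_out ≈ 347000 V, I_in ≈ 7460 A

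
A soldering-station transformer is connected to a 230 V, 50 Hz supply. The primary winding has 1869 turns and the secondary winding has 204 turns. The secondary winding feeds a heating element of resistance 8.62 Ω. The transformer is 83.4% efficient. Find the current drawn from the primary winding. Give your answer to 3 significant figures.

V_s = 230 × 204/1869 = 25.104 V.
I_s = V_s/R = 25.104/8.62 = 2.9123 A.
P_out = V_s I_s = 25.104 × 2.9123 = 73.112 W.
P_in = P_out/η = 73.112/0.834 = 87.665 W.
I_p = P_in/V_p = 87.665/230 = 0.381 A.

I_p ≈ 0.381 A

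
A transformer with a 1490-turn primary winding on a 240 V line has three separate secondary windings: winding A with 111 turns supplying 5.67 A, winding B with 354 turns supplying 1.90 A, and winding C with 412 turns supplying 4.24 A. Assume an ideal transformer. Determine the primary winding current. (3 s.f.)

V_A = 240 × 111/1490 = 17.879 V; V_B = 240 × 354/1490 = 57.020 V; V_C = 240 × 412/1490 = 66.362 V.
P_out = V_A I_A + V_B I_B + V_C I_C = 17.879×5.67 + 57.020×1.90 + 66.362×4.24 = 101.38 + 108.34 + 281.38 = 491.09 W.
Ideal ⇒ P_in = P_out, so I_p = P_out/V_p = 491.09/240 = 2.05 A.

I_p ≈ 2.05 A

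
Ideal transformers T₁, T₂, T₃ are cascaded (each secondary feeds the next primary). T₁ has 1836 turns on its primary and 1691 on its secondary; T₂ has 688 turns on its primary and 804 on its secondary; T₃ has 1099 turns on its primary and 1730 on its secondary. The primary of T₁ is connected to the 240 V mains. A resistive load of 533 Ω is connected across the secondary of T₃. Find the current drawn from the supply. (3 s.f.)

I_supply ≈ 1.29 A

Secondary of T₁: V = 240.00 × 1691/1836 = 221.05 V.
Secondary of T₂: V = 221.05 × 804/688 = 258.32 V.
Secondary of T₃: V = 258.32 × 1730/1099 = 406.63 V.
I_load = 406.63/533 = 0.76291 A, so P_out = 406.63 × 0.76291 = 310.22 W.
All ideal ⇒ P_in = P_out, so I_supply = 310.22/240 = 1.29 A.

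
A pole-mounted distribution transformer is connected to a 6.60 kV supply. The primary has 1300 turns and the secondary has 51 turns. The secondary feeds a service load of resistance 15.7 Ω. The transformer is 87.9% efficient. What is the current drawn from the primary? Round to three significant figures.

I_p ≈ 0.736 A

V_s = 6600 × 51/1300 = 258.92 V.
I_s = V_s/R = 258.92/15.7 = 16.492 A.
P_out = V_s I_s = 258.92 × 16.492 = 4270.1 W.
P_in = P_out/η = 4270.1/0.879 = 4857.9 W.
I_p = P_in/V_p = 4857.9/6600 = 0.736 A.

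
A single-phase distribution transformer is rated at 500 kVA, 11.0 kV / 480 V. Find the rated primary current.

I_p = S/V_p = 500000/11000 = 45.5 A.

I_p ≈ 45.5 A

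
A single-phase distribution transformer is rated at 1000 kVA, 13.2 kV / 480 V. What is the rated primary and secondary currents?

I_p ≈ 75.8 A, I_s ≈ 2080 A

I_p = S/V_p = 1000000/13200 = 75.8 A.
I_s = S/V_s = 1000000/480 = 2080 A.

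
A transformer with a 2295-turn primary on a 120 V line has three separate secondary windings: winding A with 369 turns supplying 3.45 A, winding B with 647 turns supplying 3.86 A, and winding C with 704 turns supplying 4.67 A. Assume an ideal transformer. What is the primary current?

I_p ≈ 3.08 A

V_A = 120 × 369/2295 = 19.294 V; V_B = 120 × 647/2295 = 33.830 V; V_C = 120 × 704/2295 = 36.810 V.
P_out = V_A I_A + V_B I_B + V_C I_C = 19.294×3.45 + 33.830×3.86 + 36.810×4.67 = 66.565 + 130.58 + 171.90 = 369.05 W.
Ideal ⇒ P_in = P_out, so I_p = P_out/V_p = 369.05/120 = 3.08 A.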